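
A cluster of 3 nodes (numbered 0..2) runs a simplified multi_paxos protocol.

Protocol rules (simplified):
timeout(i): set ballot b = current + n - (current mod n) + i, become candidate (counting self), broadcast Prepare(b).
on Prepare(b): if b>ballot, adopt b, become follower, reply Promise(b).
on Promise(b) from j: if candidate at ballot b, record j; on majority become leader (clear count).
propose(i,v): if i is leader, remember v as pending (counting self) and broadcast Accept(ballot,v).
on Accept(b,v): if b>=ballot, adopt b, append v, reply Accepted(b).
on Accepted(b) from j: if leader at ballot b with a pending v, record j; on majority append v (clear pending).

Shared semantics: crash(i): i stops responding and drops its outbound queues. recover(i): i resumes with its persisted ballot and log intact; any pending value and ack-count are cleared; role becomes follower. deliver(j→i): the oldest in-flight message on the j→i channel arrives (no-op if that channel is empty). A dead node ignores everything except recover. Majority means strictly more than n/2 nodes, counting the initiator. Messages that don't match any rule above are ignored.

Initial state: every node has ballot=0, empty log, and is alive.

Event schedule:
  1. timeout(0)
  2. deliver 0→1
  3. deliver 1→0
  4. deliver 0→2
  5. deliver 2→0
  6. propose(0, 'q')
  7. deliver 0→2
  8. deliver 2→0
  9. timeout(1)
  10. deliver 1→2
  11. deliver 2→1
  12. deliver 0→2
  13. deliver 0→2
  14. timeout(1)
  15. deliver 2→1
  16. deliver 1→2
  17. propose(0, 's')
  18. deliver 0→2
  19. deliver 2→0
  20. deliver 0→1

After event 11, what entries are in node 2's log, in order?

q

1. timeout(0):  <0:cand b3 ->
2. deliver 0→1:  <1:foll b3 ->
3. deliver 1→0:  <0:lead b3 ->
4. deliver 0→2:  <2:foll b3 ->
5. deliver 2→0:  nop
6. propose(0,'q'):  nop
7. deliver 0→2:  <2:foll b3 q>
8. deliver 2→0:  <0:lead b3 q>
9. timeout(1):  <1:cand b7 ->
10. deliver 1→2:  <2:foll b7 q>
11. deliver 2→1:  <1:lead b7 ->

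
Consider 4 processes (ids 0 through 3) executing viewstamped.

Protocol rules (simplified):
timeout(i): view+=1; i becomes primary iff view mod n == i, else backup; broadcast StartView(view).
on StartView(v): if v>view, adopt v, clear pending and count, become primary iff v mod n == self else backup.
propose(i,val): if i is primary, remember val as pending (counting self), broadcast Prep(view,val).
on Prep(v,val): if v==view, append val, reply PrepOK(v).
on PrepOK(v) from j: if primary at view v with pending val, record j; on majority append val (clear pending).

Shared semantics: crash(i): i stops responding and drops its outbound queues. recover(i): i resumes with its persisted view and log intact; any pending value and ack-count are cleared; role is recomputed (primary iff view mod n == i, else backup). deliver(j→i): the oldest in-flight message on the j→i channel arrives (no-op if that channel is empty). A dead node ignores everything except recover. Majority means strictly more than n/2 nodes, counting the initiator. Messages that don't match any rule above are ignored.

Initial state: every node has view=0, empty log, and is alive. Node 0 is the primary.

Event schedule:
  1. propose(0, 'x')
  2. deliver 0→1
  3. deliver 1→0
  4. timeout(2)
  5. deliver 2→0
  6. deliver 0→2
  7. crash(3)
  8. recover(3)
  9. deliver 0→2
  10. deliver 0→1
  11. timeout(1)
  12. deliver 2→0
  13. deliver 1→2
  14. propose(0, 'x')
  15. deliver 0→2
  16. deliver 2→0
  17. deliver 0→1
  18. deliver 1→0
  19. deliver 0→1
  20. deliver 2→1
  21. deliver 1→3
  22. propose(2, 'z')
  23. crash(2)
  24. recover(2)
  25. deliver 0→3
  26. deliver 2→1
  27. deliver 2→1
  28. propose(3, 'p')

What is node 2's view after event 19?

e1 propose(0,'x'): ·
e2 deliver 0→1: 1[back,v=0,x]
e3 deliver 1→0: ·
e4 timeout(2): 2[back,v=1,-]
e5 deliver 2→0: 0[back,v=1,-]
e6 deliver 0→2: ·
e7 crash(3): 3[✗back,v=0,-]
e8 recover(3): 3[back,v=0,-]
e9 deliver 0→2: ·
e10 deliver 0→1: ·
e11 timeout(1): 1[prim,v=1,x]
e12 deliver 2→0: ·
e13 deliver 1→2: ·
e14 propose(0,'x'): ·
e15 deliver 0→2: ·
e16 deliver 2→0: ·
e17 deliver 0→1: ·
e18 deliver 1→0: ·
e19 deliver 0→1: ·

1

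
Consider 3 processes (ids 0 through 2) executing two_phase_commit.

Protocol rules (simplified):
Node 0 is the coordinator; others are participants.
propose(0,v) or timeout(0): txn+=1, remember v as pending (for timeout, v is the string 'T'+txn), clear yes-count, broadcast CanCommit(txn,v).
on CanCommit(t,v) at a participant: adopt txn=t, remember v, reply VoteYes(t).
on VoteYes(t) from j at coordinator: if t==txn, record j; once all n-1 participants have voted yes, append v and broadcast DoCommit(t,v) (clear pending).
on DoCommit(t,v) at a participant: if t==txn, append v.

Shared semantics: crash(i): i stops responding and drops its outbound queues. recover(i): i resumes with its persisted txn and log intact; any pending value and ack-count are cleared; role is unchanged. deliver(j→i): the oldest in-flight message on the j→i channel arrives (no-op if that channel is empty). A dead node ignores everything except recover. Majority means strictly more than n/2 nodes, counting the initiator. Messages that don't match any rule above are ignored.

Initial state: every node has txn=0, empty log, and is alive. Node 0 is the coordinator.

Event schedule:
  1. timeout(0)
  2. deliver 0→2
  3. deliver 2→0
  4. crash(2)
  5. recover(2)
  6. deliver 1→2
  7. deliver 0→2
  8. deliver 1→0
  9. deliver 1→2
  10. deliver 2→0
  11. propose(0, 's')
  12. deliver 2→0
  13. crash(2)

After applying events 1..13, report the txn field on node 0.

2

[1] timeout(0) → N0(coor t1 [-])
[2] deliver 0→2 → N2(part t1 [-])
[3] deliver 2→0 → ∅
[4] crash(2) → N2(✗part t1 [-])
[5] recover(2) → N2(part t1 [-])
[6] deliver 1→2 → ∅
[7] deliver 0→2 → ∅
[8] deliver 1→0 → ∅
[9] deliver 1→2 → ∅
[10] deliver 2→0 → ∅
[11] propose(0,'s') → N0(coor t2 [-])
[12] deliver 2→0 → ∅
[13] crash(2) → N2(✗part t1 [-])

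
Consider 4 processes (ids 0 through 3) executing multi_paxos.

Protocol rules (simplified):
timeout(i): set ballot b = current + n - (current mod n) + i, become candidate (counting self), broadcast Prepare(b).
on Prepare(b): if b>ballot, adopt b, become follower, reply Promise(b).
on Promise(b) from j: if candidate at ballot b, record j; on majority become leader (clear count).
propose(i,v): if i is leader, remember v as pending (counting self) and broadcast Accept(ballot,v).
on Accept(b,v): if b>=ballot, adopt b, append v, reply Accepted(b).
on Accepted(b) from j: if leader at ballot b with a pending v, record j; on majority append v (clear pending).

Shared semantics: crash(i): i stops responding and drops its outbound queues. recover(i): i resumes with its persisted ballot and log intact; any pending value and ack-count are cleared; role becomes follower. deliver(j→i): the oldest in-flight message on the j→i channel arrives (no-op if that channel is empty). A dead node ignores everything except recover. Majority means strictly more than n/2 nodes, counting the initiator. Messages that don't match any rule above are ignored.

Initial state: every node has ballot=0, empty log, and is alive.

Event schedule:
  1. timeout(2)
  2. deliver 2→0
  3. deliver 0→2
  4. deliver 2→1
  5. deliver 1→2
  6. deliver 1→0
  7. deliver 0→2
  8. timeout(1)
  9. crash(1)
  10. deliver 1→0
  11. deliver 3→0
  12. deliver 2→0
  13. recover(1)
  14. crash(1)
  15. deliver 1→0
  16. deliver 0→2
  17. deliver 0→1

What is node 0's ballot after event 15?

6

step 1 timeout(2): 2={cand,b=6,log=-}
step 2 deliver 2→0: 0={foll,b=6,log=-}
step 3 deliver 0→2: —
step 4 deliver 2→1: 1={foll,b=6,log=-}
step 5 deliver 1→2: 2={lead,b=6,log=-}
step 6 deliver 1→0: —
step 7 deliver 0→2: —
step 8 timeout(1): 1={cand,b=9,log=-}
step 9 crash(1): 1={✗cand,b=9,log=-}
step 10 deliver 1→0: —
step 11 deliver 3→0: —
step 12 deliver 2→0: —
step 13 recover(1): 1={foll,b=9,log=-}
step 14 crash(1): 1={✗foll,b=9,log=-}
step 15 deliver 1→0: —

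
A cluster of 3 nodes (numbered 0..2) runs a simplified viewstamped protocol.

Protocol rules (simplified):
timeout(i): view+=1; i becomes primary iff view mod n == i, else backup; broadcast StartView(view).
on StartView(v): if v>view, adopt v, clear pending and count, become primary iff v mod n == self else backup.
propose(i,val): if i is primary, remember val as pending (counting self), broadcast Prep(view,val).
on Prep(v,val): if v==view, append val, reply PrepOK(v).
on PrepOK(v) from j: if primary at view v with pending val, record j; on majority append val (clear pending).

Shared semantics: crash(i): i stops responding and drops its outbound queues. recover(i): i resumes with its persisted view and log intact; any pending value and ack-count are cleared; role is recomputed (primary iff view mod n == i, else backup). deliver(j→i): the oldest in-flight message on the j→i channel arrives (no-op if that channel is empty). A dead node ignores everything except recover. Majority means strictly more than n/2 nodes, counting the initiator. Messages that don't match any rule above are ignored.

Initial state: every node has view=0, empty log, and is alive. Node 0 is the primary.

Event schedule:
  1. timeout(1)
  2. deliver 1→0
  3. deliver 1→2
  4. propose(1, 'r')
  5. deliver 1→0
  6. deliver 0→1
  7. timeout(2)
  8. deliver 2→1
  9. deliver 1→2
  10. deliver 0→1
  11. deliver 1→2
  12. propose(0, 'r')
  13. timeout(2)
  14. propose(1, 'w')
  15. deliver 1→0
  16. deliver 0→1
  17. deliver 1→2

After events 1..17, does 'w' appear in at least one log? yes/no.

after 1 — timeout(1): n1:prim/v1/[-]
after 2 — deliver 1→0: n0:back/v1/[-]
after 3 — deliver 1→2: n2:back/v1/[-]
after 4 — propose(1,'r'): ·
after 5 — deliver 1→0: n0:back/v1/[r]
after 6 — deliver 0→1: n1:prim/v1/[r]
after 7 — timeout(2): n2:prim/v2/[-]
after 8 — deliver 2→1: n1:back/v2/[r]
after 9 — deliver 1→2: ·
after 10 — deliver 0→1: ·
after 11 — deliver 1→2: ·
after 12 — propose(0,'r'): ·
after 13 — timeout(2): n2:back/v3/[-]
after 14 — propose(1,'w'): ·
after 15 — deliver 1→0: ·
after 16 — deliver 0→1: ·
after 17 — deliver 1→2: ·

no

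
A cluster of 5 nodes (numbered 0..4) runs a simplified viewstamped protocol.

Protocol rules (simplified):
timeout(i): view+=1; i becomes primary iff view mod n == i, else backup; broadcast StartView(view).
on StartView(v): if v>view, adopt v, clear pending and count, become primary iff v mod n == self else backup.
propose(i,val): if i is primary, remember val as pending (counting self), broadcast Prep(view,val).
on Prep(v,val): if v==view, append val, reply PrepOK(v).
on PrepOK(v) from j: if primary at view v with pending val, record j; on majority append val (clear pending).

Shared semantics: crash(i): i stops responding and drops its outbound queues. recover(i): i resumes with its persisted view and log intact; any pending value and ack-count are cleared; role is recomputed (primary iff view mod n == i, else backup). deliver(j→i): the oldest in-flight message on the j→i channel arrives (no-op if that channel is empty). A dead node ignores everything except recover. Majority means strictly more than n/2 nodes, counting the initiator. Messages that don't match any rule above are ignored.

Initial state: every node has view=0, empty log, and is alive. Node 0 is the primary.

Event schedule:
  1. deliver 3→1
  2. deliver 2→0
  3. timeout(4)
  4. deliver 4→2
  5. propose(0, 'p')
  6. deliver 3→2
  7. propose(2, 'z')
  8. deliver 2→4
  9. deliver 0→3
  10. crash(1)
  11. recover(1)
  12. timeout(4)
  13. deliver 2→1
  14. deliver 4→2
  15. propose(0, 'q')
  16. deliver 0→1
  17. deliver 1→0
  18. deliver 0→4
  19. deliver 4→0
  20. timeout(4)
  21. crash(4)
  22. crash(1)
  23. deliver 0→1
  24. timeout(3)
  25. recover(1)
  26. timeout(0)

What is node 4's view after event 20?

1. deliver 3→1:  nop
2. deliver 2→0:  nop
3. timeout(4):  <4:back v1 ->
4. deliver 4→2:  <2:back v1 ->
5. propose(0,'p'):  nop
6. deliver 3→2:  nop
7. propose(2,'z'):  nop
8. deliver 2→4:  nop
9. deliver 0→3:  <3:back v0 p>
10. crash(1):  <1:✗back v0 ->
11. recover(1):  <1:back v0 ->
12. timeout(4):  <4:back v2 ->
13. deliver 2→1:  nop
14. deliver 4→2:  <2:prim v2 ->
15. propose(0,'q'):  nop
16. deliver 0→1:  <1:back v0 p>
17. deliver 1→0:  nop
18. deliver 0→4:  nop
19. deliver 4→0:  <0:back v1 ->
20. timeout(4):  <4:back v3 ->

3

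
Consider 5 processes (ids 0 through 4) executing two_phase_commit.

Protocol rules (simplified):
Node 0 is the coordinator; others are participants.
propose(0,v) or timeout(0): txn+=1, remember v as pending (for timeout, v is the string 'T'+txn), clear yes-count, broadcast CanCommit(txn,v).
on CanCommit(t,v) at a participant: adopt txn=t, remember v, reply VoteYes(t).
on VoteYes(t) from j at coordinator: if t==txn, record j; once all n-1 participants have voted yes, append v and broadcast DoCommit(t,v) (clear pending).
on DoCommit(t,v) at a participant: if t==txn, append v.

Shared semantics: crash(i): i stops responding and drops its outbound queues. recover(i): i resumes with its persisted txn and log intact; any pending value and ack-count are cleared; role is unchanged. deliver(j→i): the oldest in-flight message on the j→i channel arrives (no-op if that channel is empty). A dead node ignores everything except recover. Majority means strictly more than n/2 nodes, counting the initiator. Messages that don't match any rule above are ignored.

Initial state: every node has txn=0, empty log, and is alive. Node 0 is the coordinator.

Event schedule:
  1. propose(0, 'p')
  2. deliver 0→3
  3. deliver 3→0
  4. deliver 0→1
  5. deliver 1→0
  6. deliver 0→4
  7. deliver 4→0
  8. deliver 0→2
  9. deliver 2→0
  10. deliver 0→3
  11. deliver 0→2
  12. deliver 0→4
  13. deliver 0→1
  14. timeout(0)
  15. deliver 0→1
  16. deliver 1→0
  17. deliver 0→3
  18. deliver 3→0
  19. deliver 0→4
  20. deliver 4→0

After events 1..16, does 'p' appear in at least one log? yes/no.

yes

1. propose(0,'p'):  <0:coor t1 ->
2. deliver 0→3:  <3:part t1 ->
3. deliver 3→0:  nop
4. deliver 0→1:  <1:part t1 ->
5. deliver 1→0:  nop
6. deliver 0→4:  <4:part t1 ->
7. deliver 4→0:  nop
8. deliver 0→2:  <2:part t1 ->
9. deliver 2→0:  <0:coor t1 p>
10. deliver 0→3:  <3:part t1 p>
11. deliver 0→2:  <2:part t1 p>
12. deliver 0→4:  <4:part t1 p>
13. deliver 0→1:  <1:part t1 p>
14. timeout(0):  <0:coor t2 p>
15. deliver 0→1:  <1:part t2 p>
16. deliver 1→0:  nop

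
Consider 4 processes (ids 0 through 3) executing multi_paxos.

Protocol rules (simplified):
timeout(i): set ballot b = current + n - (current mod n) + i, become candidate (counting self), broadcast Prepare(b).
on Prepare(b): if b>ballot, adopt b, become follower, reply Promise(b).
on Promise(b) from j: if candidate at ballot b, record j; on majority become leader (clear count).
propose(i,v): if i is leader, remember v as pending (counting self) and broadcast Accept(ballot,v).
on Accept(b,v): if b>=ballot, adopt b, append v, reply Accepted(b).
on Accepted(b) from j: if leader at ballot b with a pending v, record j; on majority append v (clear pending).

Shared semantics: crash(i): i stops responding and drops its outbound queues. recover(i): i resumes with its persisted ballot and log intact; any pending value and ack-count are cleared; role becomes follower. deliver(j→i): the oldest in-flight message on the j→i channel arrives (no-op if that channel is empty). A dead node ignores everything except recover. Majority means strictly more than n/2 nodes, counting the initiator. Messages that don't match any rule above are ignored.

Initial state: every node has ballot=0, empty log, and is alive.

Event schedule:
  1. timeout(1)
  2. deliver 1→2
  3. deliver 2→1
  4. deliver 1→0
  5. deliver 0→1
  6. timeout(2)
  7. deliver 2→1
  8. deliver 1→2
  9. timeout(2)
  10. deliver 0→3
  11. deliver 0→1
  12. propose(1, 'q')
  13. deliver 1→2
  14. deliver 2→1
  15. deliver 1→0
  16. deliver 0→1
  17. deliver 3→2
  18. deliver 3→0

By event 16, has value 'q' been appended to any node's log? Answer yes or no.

after 1 — timeout(1): n1:cand/b5/[-]
after 2 — deliver 1→2: n2:foll/b5/[-]
after 3 — deliver 2→1: ·
after 4 — deliver 1→0: n0:foll/b5/[-]
after 5 — deliver 0→1: n1:lead/b5/[-]
after 6 — timeout(2): n2:cand/b10/[-]
after 7 — deliver 2→1: n1:foll/b10/[-]
after 8 — deliver 1→2: ·
after 9 — timeout(2): n2:cand/b14/[-]
after 10 — deliver 0→3: ·
after 11 — deliver 0→1: ·
after 12 — propose(1,'q'): ·
after 13 — deliver 1→2: ·
after 14 — deliver 2→1: n1:foll/b14/[-]
after 15 — deliver 1→0: ·
after 16 — deliver 0→1: ·

no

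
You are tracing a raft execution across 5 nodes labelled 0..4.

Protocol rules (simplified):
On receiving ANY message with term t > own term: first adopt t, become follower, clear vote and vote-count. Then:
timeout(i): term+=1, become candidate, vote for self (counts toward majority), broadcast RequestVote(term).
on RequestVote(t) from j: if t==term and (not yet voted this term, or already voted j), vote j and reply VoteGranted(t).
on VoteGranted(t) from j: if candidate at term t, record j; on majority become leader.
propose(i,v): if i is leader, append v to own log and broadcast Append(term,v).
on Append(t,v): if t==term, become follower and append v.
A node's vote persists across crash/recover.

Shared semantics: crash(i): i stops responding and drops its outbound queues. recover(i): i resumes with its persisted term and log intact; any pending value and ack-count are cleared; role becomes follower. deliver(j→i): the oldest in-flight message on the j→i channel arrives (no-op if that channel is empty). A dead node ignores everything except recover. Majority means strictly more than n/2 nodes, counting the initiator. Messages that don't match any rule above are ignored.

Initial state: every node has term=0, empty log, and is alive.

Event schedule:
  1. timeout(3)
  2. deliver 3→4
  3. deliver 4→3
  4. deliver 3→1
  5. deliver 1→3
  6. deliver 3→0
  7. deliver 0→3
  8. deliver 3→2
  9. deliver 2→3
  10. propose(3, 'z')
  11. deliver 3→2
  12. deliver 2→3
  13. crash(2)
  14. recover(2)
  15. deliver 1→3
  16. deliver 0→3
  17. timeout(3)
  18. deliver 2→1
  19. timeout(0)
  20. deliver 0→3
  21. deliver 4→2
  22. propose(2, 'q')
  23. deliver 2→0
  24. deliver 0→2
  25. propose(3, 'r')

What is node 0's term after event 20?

2

[1] timeout(3) → N3(cand t1 [-])
[2] deliver 3→4 → N4(foll t1 [-])
[3] deliver 4→3 → ∅
[4] deliver 3→1 → N1(foll t1 [-])
[5] deliver 1→3 → N3(lead t1 [-])
[6] deliver 3→0 → N0(foll t1 [-])
[7] deliver 0→3 → ∅
[8] deliver 3→2 → N2(foll t1 [-])
[9] deliver 2→3 → ∅
[10] propose(3,'z') → N3(lead t1 [z])
[11] deliver 3→2 → N2(foll t1 [z])
[12] deliver 2→3 → ∅
[13] crash(2) → N2(✗foll t1 [z])
[14] recover(2) → N2(foll t1 [z])
[15] deliver 1→3 → ∅
[16] deliver 0→3 → ∅
[17] timeout(3) → N3(cand t2 [z])
[18] deliver 2→1 → ∅
[19] timeout(0) → N0(cand t2 [-])
[20] deliver 0→3 → ∅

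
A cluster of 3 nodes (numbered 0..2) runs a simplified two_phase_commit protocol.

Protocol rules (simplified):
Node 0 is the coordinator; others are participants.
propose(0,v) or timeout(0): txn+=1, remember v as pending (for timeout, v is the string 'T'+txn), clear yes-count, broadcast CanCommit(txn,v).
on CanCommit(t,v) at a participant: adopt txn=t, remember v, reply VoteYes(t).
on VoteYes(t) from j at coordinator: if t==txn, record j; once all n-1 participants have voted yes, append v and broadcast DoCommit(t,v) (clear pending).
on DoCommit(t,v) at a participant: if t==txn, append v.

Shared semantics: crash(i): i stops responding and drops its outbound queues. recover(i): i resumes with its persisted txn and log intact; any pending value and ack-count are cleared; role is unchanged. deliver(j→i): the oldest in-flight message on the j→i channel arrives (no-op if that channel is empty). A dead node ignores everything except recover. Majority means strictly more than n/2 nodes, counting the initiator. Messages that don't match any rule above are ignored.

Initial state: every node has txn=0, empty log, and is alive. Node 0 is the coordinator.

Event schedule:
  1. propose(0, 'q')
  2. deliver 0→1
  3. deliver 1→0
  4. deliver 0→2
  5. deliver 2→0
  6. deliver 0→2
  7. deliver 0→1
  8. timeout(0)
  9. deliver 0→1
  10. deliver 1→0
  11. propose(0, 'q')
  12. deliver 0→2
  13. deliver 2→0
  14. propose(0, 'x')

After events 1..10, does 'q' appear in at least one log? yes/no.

yes

after 1 — propose(0,'q'): n0:coor/t1/[-]
after 2 — deliver 0→1: n1:part/t1/[-]
after 3 — deliver 1→0: ·
after 4 — deliver 0→2: n2:part/t1/[-]
after 5 — deliver 2→0: n0:coor/t1/[q]
after 6 — deliver 0→2: n2:part/t1/[q]
after 7 — deliver 0→1: n1:part/t1/[q]
after 8 — timeout(0): n0:coor/t2/[q]
after 9 — deliver 0→1: n1:part/t2/[q]
after 10 — deliver 1→0: ·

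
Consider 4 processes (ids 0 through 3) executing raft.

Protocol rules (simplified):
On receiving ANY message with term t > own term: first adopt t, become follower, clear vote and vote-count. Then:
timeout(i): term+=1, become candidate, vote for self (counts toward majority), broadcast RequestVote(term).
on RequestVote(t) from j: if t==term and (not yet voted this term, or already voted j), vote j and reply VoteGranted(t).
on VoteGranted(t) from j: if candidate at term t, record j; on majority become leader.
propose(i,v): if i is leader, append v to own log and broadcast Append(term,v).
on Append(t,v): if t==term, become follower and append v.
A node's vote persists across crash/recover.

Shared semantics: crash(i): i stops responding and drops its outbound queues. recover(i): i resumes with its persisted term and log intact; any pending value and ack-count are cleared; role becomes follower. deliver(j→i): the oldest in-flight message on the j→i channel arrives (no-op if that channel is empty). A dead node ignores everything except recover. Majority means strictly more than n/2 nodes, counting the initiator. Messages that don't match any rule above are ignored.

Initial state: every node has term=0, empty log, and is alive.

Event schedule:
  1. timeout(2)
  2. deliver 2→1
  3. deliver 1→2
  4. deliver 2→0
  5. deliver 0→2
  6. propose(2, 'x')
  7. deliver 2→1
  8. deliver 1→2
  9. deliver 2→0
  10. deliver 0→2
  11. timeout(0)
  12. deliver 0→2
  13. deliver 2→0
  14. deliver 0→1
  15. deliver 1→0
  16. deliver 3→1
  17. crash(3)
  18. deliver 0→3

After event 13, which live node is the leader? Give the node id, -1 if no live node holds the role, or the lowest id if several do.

-1

1. timeout(2):  <2:cand t1 ->
2. deliver 2→1:  <1:foll t1 ->
3. deliver 1→2:  nop
4. deliver 2→0:  <0:foll t1 ->
5. deliver 0→2:  <2:lead t1 ->
6. propose(2,'x'):  <2:lead t1 x>
7. deliver 2→1:  <1:foll t1 x>
8. deliver 1→2:  nop
9. deliver 2→0:  <0:foll t1 x>
10. deliver 0→2:  nop
11. timeout(0):  <0:cand t2 x>
12. deliver 0→2:  <2:foll t2 x>
13. deliver 2→0:  nop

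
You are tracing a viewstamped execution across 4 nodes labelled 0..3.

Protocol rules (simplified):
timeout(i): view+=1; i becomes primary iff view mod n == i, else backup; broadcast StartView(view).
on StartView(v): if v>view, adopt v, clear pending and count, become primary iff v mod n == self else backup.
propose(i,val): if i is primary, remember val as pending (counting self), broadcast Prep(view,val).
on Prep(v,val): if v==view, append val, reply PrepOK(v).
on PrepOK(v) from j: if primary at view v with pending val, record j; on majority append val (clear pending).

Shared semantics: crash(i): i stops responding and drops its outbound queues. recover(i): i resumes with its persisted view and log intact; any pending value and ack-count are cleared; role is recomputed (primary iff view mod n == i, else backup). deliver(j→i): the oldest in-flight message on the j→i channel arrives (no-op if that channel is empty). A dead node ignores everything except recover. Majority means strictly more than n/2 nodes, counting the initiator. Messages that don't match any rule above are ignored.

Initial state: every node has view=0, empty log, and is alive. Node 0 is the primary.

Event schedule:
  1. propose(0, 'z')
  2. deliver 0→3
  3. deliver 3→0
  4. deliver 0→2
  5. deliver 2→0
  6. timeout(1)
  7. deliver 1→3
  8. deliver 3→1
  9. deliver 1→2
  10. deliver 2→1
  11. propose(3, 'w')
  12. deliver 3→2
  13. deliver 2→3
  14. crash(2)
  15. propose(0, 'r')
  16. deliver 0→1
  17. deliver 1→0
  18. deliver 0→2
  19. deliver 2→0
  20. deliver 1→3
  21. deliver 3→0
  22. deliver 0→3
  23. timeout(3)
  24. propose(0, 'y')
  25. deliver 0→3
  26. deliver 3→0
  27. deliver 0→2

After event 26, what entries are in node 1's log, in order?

empty

step 1 propose(0,'z'): —
step 2 deliver 0→3: 3={back,v=0,log=z}
step 3 deliver 3→0: —
step 4 deliver 0→2: 2={back,v=0,log=z}
step 5 deliver 2→0: 0={prim,v=0,log=z}
step 6 timeout(1): 1={prim,v=1,log=-}
step 7 deliver 1→3: 3={back,v=1,log=z}
step 8 deliver 3→1: —
step 9 deliver 1→2: 2={back,v=1,log=z}
step 10 deliver 2→1: —
step 11 propose(3,'w'): —
step 12 deliver 3→2: —
step 13 deliver 2→3: —
step 14 crash(2): 2={✗back,v=1,log=z}
step 15 propose(0,'r'): —
step 16 deliver 0→1: —
step 17 deliver 1→0: 0={back,v=1,log=z}
step 18 deliver 0→2: —
step 19 deliver 2→0: —
step 20 deliver 1→3: —
step 21 deliver 3→0: —
step 22 deliver 0→3: —
step 23 timeout(3): 3={back,v=2,log=z}
step 24 propose(0,'y'): —
step 25 deliver 0→3: —
step 26 deliver 3→0: 0={back,v=2,log=z}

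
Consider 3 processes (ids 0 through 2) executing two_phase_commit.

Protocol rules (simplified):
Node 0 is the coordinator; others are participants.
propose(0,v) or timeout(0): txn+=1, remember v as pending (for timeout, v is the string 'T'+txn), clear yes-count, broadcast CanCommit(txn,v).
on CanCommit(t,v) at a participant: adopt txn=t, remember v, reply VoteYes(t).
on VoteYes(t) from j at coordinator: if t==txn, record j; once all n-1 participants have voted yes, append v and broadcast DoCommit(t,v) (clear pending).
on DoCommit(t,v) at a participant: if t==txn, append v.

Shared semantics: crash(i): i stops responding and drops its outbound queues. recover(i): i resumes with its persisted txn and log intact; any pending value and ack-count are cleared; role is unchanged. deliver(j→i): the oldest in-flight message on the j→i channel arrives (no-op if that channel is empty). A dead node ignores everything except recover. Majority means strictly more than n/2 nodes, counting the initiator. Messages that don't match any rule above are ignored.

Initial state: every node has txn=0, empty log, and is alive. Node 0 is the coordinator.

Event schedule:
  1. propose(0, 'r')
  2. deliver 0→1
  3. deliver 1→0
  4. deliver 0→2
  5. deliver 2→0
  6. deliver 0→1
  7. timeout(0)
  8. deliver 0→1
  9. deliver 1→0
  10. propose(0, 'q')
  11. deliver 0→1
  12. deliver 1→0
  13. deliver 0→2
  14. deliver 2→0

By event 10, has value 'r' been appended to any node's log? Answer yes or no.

yes

step 1 propose(0,'r'): 0={coor,t=1,log=-}
step 2 deliver 0→1: 1={part,t=1,log=-}
step 3 deliver 1→0: —
step 4 deliver 0→2: 2={part,t=1,log=-}
step 5 deliver 2→0: 0={coor,t=1,log=r}
step 6 deliver 0→1: 1={part,t=1,log=r}
step 7 timeout(0): 0={coor,t=2,log=r}
step 8 deliver 0→1: 1={part,t=2,log=r}
step 9 deliver 1→0: —
step 10 propose(0,'q'): 0={coor,t=3,log=r}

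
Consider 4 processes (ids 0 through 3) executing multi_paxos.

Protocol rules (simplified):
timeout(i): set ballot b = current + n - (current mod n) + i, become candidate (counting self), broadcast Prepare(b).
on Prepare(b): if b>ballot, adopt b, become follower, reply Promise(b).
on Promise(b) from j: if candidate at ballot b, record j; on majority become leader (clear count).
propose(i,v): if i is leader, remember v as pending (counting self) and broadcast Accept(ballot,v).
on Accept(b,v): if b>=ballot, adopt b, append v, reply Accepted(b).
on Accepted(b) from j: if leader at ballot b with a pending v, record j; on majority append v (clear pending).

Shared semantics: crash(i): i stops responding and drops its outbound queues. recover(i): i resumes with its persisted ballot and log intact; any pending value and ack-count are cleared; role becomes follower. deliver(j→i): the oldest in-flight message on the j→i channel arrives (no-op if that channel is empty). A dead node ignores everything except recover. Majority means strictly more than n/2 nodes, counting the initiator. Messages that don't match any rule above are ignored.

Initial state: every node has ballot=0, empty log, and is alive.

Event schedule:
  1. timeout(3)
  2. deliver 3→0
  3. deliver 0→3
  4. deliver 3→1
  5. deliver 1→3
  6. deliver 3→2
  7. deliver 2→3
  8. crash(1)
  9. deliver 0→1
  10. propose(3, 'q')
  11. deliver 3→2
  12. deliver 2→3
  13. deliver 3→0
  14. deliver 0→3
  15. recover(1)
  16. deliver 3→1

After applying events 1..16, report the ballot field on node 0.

7

[1] timeout(3) → N3(cand b7 [-])
[2] deliver 3→0 → N0(foll b7 [-])
[3] deliver 0→3 → ∅
[4] deliver 3→1 → N1(foll b7 [-])
[5] deliver 1→3 → N3(lead b7 [-])
[6] deliver 3→2 → N2(foll b7 [-])
[7] deliver 2→3 → ∅
[8] crash(1) → N1(✗foll b7 [-])
[9] deliver 0→1 → ∅
[10] propose(3,'q') → ∅
[11] deliver 3→2 → N2(foll b7 [q])
[12] deliver 2→3 → ∅
[13] deliver 3→0 → N0(foll b7 [q])
[14] deliver 0→3 → N3(lead b7 [q])
[15] recover(1) → N1(foll b7 [-])
[16] deliver 3→1 → N1(foll b7 [q])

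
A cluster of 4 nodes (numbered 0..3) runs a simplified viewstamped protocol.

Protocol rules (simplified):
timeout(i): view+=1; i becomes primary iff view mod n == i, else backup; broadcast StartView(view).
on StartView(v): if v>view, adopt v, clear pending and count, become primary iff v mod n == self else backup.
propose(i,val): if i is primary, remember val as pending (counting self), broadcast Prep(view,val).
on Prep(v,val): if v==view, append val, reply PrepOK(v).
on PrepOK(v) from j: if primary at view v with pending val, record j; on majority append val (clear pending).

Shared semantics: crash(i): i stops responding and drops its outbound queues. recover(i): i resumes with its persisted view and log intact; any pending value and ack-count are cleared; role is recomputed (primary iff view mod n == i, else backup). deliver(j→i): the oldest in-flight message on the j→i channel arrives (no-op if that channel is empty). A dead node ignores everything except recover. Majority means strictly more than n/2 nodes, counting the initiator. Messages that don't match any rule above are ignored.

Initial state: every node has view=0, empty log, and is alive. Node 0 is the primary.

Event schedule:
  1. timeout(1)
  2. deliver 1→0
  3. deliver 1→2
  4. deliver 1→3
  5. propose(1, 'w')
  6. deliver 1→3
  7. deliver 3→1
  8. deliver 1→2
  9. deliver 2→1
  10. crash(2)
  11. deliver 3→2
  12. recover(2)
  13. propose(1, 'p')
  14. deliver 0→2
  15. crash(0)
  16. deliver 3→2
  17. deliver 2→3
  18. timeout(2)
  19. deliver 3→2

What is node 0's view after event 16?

1

1. timeout(1):  <1:prim v1 ->
2. deliver 1→0:  <0:back v1 ->
3. deliver 1→2:  <2:back v1 ->
4. deliver 1→3:  <3:back v1 ->
5. propose(1,'w'):  nop
6. deliver 1→3:  <3:back v1 w>
7. deliver 3→1:  nop
8. deliver 1→2:  <2:back v1 w>
9. deliver 2→1:  <1:prim v1 w>
10. crash(2):  <2:✗back v1 w>
11. deliver 3→2:  nop
12. recover(2):  <2:back v1 w>
13. propose(1,'p'):  nop
14. deliver 0→2:  nop
15. crash(0):  <0:✗back v1 ->
16. deliver 3→2:  nop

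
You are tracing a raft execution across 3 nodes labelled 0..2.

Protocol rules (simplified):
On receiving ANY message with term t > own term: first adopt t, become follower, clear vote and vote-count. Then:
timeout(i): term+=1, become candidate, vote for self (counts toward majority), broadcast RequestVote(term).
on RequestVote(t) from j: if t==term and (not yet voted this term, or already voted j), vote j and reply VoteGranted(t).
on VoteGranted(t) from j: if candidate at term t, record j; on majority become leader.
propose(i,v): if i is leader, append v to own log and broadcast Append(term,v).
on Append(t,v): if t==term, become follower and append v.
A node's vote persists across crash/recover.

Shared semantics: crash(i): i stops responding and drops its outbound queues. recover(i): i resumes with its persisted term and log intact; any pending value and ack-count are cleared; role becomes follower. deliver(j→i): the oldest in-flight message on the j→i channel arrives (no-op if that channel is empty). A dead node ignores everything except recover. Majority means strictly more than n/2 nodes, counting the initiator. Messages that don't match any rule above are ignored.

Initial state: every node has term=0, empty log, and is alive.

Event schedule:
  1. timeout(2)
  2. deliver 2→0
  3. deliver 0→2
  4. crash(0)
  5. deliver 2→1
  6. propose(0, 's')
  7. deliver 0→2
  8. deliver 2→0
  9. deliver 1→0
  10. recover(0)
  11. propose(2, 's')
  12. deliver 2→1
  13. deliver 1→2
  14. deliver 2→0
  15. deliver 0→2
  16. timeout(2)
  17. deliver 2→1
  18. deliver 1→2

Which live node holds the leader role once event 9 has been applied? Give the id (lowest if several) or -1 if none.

step 1 timeout(2): 2={cand,t=1,log=-}
step 2 deliver 2→0: 0={foll,t=1,log=-}
step 3 deliver 0→2: 2={lead,t=1,log=-}
step 4 crash(0): 0={✗foll,t=1,log=-}
step 5 deliver 2→1: 1={foll,t=1,log=-}
step 6 propose(0,'s'): —
step 7 deliver 0→2: —
step 8 deliver 2→0: —
step 9 deliver 1→0: —

2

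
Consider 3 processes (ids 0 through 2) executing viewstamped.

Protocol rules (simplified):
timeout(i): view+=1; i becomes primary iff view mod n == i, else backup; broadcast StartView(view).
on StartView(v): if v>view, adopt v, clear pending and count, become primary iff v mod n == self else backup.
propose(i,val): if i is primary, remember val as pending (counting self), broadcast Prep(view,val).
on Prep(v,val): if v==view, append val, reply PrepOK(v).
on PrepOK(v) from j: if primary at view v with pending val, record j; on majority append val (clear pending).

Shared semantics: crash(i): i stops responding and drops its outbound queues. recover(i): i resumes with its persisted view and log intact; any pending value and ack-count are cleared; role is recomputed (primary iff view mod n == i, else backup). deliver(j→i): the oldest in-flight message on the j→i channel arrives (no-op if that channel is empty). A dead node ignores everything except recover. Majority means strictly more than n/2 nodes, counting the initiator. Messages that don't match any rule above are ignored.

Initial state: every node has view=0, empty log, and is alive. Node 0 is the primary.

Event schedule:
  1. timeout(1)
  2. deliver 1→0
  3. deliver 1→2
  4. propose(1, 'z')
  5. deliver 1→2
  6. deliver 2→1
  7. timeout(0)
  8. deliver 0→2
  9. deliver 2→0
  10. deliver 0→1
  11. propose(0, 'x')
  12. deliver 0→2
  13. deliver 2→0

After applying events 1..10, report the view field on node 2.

2

step 1 timeout(1): 1={prim,v=1,log=-}
step 2 deliver 1→0: 0={back,v=1,log=-}
step 3 deliver 1→2: 2={back,v=1,log=-}
step 4 propose(1,'z'): —
step 5 deliver 1→2: 2={back,v=1,log=z}
step 6 deliver 2→1: 1={prim,v=1,log=z}
step 7 timeout(0): 0={back,v=2,log=-}
step 8 deliver 0→2: 2={prim,v=2,log=z}
step 9 deliver 2→0: —
step 10 deliver 0→1: 1={back,v=2,log=z}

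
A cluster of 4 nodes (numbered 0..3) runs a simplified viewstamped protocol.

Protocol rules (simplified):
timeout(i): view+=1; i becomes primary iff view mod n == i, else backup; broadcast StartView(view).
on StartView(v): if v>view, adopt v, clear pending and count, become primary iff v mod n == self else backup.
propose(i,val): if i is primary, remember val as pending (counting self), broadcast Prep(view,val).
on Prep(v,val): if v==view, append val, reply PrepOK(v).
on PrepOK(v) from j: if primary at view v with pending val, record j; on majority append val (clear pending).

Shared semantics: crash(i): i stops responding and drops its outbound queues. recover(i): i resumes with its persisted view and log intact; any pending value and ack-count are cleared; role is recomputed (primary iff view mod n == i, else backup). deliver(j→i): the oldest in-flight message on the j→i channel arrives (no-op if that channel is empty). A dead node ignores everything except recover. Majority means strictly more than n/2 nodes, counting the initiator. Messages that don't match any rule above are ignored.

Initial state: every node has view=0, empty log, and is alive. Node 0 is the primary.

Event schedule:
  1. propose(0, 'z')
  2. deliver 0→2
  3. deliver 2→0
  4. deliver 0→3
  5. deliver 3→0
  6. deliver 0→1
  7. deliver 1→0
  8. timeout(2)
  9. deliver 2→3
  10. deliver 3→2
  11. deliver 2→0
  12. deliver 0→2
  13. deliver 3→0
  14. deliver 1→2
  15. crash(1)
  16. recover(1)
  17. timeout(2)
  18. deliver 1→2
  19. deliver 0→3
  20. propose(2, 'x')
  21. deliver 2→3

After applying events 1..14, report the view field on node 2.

1

after 1 — propose(0,'z'): ·
after 2 — deliver 0→2: n2:back/v0/[z]
after 3 — deliver 2→0: ·
after 4 — deliver 0→3: n3:back/v0/[z]
after 5 — deliver 3→0: n0:prim/v0/[z]
after 6 — deliver 0→1: n1:back/v0/[z]
after 7 — deliver 1→0: ·
after 8 — timeout(2): n2:back/v1/[z]
after 9 — deliver 2→3: n3:back/v1/[z]
after 10 — deliver 3→2: ·
after 11 — deliver 2→0: n0:back/v1/[z]
after 12 — deliver 0→2: ·
after 13 — deliver 3→0: ·
after 14 — deliver 1→2: ·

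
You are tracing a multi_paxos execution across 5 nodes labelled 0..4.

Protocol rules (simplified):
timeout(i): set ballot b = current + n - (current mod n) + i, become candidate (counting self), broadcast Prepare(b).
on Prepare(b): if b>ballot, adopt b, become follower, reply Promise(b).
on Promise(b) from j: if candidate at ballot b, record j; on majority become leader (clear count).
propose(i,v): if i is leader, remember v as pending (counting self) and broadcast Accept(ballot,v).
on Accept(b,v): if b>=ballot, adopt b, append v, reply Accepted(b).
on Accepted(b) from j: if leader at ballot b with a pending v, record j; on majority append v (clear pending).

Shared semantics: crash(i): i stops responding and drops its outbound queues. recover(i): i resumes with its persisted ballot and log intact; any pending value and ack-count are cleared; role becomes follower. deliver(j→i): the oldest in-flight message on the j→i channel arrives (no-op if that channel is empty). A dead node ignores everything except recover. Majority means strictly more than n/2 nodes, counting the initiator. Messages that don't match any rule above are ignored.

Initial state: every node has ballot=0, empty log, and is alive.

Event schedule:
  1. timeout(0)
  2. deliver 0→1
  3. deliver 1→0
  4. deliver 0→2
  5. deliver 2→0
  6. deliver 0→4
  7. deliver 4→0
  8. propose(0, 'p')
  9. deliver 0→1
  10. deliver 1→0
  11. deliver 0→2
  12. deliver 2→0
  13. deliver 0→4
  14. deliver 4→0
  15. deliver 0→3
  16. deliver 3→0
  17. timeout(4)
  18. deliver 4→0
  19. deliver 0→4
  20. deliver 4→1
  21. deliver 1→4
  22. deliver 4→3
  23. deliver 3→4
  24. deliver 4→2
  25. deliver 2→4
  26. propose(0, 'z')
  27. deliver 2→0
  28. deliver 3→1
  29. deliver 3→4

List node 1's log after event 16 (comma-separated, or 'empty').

p

after 1 — timeout(0): n0:cand/b5/[-]
after 2 — deliver 0→1: n1:foll/b5/[-]
after 3 — deliver 1→0: ·
after 4 — deliver 0→2: n2:foll/b5/[-]
after 5 — deliver 2→0: n0:lead/b5/[-]
after 6 — deliver 0→4: n4:foll/b5/[-]
after 7 — deliver 4→0: ·
after 8 — propose(0,'p'): ·
after 9 — deliver 0→1: n1:foll/b5/[p]
after 10 — deliver 1→0: ·
after 11 — deliver 0→2: n2:foll/b5/[p]
after 12 — deliver 2→0: n0:lead/b5/[p]
after 13 — deliver 0→4: n4:foll/b5/[p]
after 14 — deliver 4→0: ·
after 15 — deliver 0→3: n3:foll/b5/[-]
after 16 — deliver 3→0: ·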